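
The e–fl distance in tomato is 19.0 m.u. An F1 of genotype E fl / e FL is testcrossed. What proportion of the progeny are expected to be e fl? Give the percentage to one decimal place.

A map distance of 19.0 m.u. corresponds to a recombination frequency of 0.190.
The F1 is E fl / e FL, so e fl is a recombinant gamete class with expected frequency r/2 = 0.190/2 = 0.0950.
That is 0.0950 = 9.5% of the progeny.

9.5%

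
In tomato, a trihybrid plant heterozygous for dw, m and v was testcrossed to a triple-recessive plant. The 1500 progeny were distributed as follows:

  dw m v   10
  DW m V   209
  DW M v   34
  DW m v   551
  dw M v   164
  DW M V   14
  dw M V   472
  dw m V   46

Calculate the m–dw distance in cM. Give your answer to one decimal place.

The two most frequent reciprocal classes, DW m v and dw M V, are the parental types, so the F1 was DW m v / dw M V.
The two rarest classes, dw m v and DW M V, are the double crossovers. Comparing them with the parentals, only the dw allele has switched, so dw is the middle locus and the order is v – dw – m.
Crossovers in the dw–m interval produce the single-crossover classes DW M v and dw m V (34 + 46 = 80) plus the double crossovers (24).
RF(dw–m) = (80 + 24) / 1500 = 104/1500 = 0.0693 → 6.9 cM.

6.9 cM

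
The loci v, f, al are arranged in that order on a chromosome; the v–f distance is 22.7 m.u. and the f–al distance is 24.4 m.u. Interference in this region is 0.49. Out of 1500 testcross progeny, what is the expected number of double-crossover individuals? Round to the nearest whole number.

Map distances give recombination frequencies of 0.227 and 0.244 for the two intervals.
With interference 0.49 (so coincidence = 0.51), expected double-crossover frequency = 0.227 × 0.244 × 0.51 = 0.02825.
Expected number = 0.02825 × 1500 = 42.37 ≈ 42.

42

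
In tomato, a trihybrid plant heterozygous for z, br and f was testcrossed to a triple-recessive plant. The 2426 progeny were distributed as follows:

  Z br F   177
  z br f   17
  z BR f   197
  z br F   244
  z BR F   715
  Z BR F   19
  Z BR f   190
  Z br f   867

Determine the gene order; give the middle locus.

The two most frequent reciprocal classes, Z br f and z BR F, are the parental types, so the F1 was Z br f / z BR F.
The two rarest classes, z br f and Z BR F, are the double crossovers. Comparing them with the parentals, only the z allele has switched, so z is the middle locus and the order is f – z – br.

z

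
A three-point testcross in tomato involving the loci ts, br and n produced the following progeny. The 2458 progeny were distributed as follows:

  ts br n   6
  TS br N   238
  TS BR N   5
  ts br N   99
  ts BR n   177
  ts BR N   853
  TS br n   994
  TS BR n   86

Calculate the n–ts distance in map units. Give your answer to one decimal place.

The two most frequent reciprocal classes, ts BR N and TS br n, are the parental types, so the F1 was ts BR N / TS br n.
The two rarest classes, TS BR N and ts br n, are the double crossovers. Comparing them with the parentals, only the ts allele has switched, so ts is the middle locus and the order is br – ts – n.
Crossovers in the ts–n interval produce the single-crossover classes ts BR n and TS br N (177 + 238 = 415) plus the double crossovers (11).
RF(ts–n) = (415 + 11) / 2458 = 426/2458 = 0.1733 → 17.3 map units.

17.3 map units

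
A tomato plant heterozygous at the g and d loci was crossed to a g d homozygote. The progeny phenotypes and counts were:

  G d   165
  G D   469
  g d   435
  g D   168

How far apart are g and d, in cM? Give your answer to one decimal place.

26.9 cM

The two most frequent classes, G D (469) and g d (435), are the parental types, so the F1 was G D / g d.
The recombinant classes are G d and g D: 165 + 168 = 333.
Recombination frequency = 333/1237 = 0.2692 ≈ 26.9%, i.e. 26.9 cM.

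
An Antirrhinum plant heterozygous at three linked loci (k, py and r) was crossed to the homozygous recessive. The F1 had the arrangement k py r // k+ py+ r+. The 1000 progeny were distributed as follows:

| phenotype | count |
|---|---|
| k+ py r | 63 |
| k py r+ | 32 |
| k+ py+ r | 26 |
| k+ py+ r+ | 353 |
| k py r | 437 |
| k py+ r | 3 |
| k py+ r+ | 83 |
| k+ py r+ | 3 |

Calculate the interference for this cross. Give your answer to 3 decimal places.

0.383

The two rarest classes, k py+ r and k+ py r+, are the double crossovers. Comparing them with the parentals, only the py allele has switched, so py is the middle locus and the order is k – py – r.
k–py: (146 + 6)/1000 = 0.1520; py–r: (58 + 6)/1000 = 0.0640.
Expected DCO frequency = 0.1520 × 0.0640 ≈ 0.00973; observed = 6/1000 ≈ 0.00600.
Coefficient of coincidence = 0.00600/0.00973 ≈ 0.617; interference = 1 − 0.617 = 0.383.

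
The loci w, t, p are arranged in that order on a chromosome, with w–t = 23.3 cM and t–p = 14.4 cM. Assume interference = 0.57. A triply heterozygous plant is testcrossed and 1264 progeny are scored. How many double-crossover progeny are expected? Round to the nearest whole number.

Map distances give recombination frequencies of 0.233 and 0.144 for the two intervals.
With interference 0.57 (so coincidence = 0.43), expected double-crossover frequency = 0.233 × 0.144 × 0.43 = 0.01443.
Expected number = 0.01443 × 1264 = 18.24 ≈ 18.

18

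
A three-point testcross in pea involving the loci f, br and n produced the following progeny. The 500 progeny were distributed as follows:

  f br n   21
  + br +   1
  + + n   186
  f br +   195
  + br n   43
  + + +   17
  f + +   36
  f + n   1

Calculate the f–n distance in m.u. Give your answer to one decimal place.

8.0 m.u.

The two most frequent reciprocal classes, f br + and + + n, are the parental types, so the F1 was f br + / + + n.
The two rarest classes, + br + and f + n, are the double crossovers. Comparing them with the parentals, only the f allele has switched, so f is the middle locus and the order is br – f – n.
Crossovers in the f–n interval produce the single-crossover classes f br n and + + + (21 + 17 = 38) plus the double crossovers (2).
RF(f–n) = (38 + 2) / 500 = 40/500 = 0.0800 → 8.0 m.u.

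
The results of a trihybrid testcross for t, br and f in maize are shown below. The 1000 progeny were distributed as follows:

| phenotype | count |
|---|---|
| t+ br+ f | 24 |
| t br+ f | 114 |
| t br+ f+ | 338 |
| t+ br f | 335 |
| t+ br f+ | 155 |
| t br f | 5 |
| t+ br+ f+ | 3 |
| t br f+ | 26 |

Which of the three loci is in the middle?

t

The two most frequent reciprocal classes, t br+ f+ and t+ br f, are the parental types, so the F1 was t br+ f+ / t+ br f.
The two rarest classes, t+ br+ f+ and t br f, are the double crossovers. Comparing them with the parentals, only the t allele has switched, so t is the middle locus and the order is f – t – br.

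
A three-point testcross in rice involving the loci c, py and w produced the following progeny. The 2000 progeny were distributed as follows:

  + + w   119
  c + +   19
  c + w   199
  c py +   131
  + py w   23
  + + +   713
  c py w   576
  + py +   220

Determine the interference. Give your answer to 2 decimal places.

0.38

The two most frequent reciprocal classes, c py w and + + +, are the parental types, so the F1 was c py w / + + +.
The two rarest classes, + py w and c + +, are the double crossovers. Comparing them with the parentals, only the c allele has switched, so c is the middle locus and the order is py – c – w.
py–c: (419 + 42)/2000 = 0.2305; c–w: (250 + 42)/2000 = 0.1460.
Expected DCO frequency = 0.2305 × 0.1460 ≈ 0.03365; observed = 42/2000 ≈ 0.02100.
Coefficient of coincidence = 0.02100/0.03365 ≈ 0.62; interference = 1 − 0.62 = 0.38.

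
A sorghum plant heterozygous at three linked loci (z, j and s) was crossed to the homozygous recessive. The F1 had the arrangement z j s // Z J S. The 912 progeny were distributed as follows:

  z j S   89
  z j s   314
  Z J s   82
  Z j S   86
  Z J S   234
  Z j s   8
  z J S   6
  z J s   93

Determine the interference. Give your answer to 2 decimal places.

0.64

The two rarest classes, Z j s and z J S, are the double crossovers. Comparing them with the parentals, only the z allele has switched, so z is the middle locus and the order is j – z – s.
j–z: (179 + 14)/912 = 0.2116; z–s: (171 + 14)/912 = 0.2029.
Expected DCO frequency = 0.2116 × 0.2029 ≈ 0.04293; observed = 14/912 ≈ 0.01535.
Coefficient of coincidence = 0.01535/0.04293 ≈ 0.36; interference = 1 − 0.36 = 0.64.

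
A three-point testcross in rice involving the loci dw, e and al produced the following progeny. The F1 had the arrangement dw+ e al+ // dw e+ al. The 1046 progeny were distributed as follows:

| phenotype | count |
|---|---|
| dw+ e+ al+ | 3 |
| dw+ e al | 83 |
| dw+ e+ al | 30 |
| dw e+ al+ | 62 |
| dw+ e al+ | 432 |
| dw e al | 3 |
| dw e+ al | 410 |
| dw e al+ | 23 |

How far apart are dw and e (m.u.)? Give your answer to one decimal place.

The two rarest classes, dw+ e+ al+ and dw e al, are the double crossovers. Comparing them with the parentals, only the e allele has switched, so e is the middle locus and the order is al – e – dw.
Crossovers in the e–dw interval produce the single-crossover classes dw e al+ and dw+ e+ al (23 + 30 = 53) plus the double crossovers (6).
RF(e–dw) = (53 + 6) / 1046 = 59/1046 = 0.0564 → 5.6 m.u.

5.6 m.u.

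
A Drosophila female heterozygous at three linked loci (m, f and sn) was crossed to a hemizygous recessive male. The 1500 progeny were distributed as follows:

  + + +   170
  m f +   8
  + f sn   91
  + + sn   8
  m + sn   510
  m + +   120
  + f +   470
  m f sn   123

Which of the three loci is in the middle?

The two most frequent reciprocal classes, m + sn and + f +, are the parental types, so the F1 was m + sn / + f +.
The two rarest classes, + + sn and m f +, are the double crossovers. Comparing them with the parentals, only the m allele has switched, so m is the middle locus and the order is f – m – sn.

m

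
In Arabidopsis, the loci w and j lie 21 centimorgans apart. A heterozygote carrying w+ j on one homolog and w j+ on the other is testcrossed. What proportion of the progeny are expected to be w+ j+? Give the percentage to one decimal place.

A map distance of 21 centimorgans corresponds to a recombination frequency of 0.210.
The F1 is w+ j / w j+, so w+ j+ is a recombinant gamete class with expected frequency r/2 = 0.210/2 = 0.1050.
That is 0.1050 = 10.5% of the progeny.

10.5%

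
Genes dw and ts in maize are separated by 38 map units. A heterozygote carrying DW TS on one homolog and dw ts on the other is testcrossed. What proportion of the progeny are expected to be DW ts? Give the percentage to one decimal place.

19.0%

A map distance of 38 map units corresponds to a recombination frequency of 0.380.
The F1 is DW TS / dw ts, so DW ts is a recombinant gamete class with expected frequency r/2 = 0.380/2 = 0.1900.
That is 0.1900 = 19.0% of the progeny.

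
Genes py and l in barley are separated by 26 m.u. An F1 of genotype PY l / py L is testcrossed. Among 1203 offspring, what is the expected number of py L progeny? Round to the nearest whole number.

A map distance of 26 m.u. corresponds to a recombination frequency of 0.260.
The F1 is PY l / py L, so py L is a parental gamete class with expected frequency (1 − r)/2 = 0.740/2 = 0.3700.
Expected number = 0.3700 × 1203 = 445.11 ≈ 445.

445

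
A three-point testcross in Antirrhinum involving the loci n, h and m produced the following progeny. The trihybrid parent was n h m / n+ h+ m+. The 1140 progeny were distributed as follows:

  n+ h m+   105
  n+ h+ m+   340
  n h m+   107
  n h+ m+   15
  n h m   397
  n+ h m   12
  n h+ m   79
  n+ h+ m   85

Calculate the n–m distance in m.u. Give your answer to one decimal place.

19.2 m.u.

The two rarest classes, n+ h m and n h+ m+, are the double crossovers. Comparing them with the parentals, only the n allele has switched, so n is the middle locus and the order is m – n – h.
Crossovers in the m–n interval produce the single-crossover classes n h m+ and n+ h+ m (107 + 85 = 192) plus the double crossovers (27).
RF(m–n) = (192 + 27) / 1140 = 219/1140 = 0.1921 → 19.2 m.u.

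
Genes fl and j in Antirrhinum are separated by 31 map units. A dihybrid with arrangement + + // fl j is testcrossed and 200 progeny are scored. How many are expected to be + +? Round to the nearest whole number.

69

A map distance of 31 map units corresponds to a recombination frequency of 0.310.
The F1 is + + / fl j, so + + is a parental gamete class with expected frequency (1 − r)/2 = 0.690/2 = 0.3450.
Expected number = 0.3450 × 200 = 69.00 ≈ 69.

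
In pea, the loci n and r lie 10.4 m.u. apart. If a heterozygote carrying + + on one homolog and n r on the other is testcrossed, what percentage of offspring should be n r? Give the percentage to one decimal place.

44.8%

A map distance of 10.4 m.u. corresponds to a recombination frequency of 0.104.
The F1 is + + / n r, so n r is a parental gamete class with expected frequency (1 − r)/2 = 0.896/2 = 0.4480.
That is 0.4480 = 44.8% of the progeny.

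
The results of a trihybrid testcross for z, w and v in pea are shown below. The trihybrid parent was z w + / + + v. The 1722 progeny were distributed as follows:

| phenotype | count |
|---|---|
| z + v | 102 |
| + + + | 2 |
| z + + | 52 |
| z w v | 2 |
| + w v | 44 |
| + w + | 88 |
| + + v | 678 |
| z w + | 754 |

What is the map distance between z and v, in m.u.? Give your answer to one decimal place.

The two rarest classes, z w v and + + +, are the double crossovers. Comparing them with the parentals, only the v allele has switched, so v is the middle locus and the order is z – v – w.
Crossovers in the z–v interval produce the single-crossover classes + w + and z + v (88 + 102 = 190) plus the double crossovers (4).
RF(z–v) = (190 + 4) / 1722 = 194/1722 = 0.1127 → 11.3 m.u.

11.3 m.u.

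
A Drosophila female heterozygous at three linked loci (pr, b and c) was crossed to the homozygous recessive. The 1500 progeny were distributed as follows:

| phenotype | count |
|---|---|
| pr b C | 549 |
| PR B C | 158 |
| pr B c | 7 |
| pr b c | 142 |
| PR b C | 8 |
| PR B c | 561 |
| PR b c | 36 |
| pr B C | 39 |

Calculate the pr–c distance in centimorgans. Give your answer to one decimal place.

The two most frequent reciprocal classes, PR B c and pr b C, are the parental types, so the F1 was PR B c / pr b C.
The two rarest classes, pr B c and PR b C, are the double crossovers. Comparing them with the parentals, only the pr allele has switched, so pr is the middle locus and the order is c – pr – b.
Crossovers in the c–pr interval produce the single-crossover classes PR B C and pr b c (158 + 142 = 300) plus the double crossovers (15).
RF(c–pr) = (300 + 15) / 1500 = 315/1500 = 0.2100 → 21.0 centimorgans.

21.0 centimorgans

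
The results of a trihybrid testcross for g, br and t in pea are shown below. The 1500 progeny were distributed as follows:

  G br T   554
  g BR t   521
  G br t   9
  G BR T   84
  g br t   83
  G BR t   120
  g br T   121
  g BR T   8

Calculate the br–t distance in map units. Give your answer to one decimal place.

12.3 map units

The two most frequent reciprocal classes, G br T and g BR t, are the parental types, so the F1 was G br T / g BR t.
The two rarest classes, G br t and g BR T, are the double crossovers. Comparing them with the parentals, only the t allele has switched, so t is the middle locus and the order is br – t – g.
Crossovers in the br–t interval produce the single-crossover classes G BR T and g br t (84 + 83 = 167) plus the double crossovers (17).
RF(br–t) = (167 + 17) / 1500 = 184/1500 = 0.1227 → 12.3 map units.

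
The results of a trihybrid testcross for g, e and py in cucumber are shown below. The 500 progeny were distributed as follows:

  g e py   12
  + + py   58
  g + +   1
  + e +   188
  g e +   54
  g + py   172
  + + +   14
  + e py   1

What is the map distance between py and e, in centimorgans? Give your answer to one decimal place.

The two most frequent reciprocal classes, + e + and g + py, are the parental types, so the F1 was + e + / g + py.
The two rarest classes, + e py and g + +, are the double crossovers. Comparing them with the parentals, only the py allele has switched, so py is the middle locus and the order is g – py – e.
Crossovers in the py–e interval produce the single-crossover classes + + + and g e py (14 + 12 = 26) plus the double crossovers (2).
RF(py–e) = (26 + 2) / 500 = 28/500 = 0.0560 → 5.6 centimorgans.

5.6 centimorgans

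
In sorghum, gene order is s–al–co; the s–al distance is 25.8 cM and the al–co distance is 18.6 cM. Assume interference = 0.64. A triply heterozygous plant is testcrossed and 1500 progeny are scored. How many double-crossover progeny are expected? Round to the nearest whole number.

Map distances give recombination frequencies of 0.258 and 0.186 for the two intervals.
With interference 0.64 (so coincidence = 0.36), expected double-crossover frequency = 0.258 × 0.186 × 0.36 = 0.01728.
Expected number = 0.01728 × 1500 = 25.91 ≈ 26.

26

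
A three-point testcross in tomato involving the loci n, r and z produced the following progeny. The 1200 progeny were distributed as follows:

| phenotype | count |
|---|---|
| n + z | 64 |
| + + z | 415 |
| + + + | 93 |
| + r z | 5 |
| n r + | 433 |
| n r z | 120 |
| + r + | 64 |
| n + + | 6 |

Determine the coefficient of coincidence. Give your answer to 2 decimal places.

The two most frequent reciprocal classes, + + z and n r +, are the parental types, so the F1 was + + z / n r +.
The two rarest classes, + r z and n + +, are the double crossovers. Comparing them with the parentals, only the r allele has switched, so r is the middle locus and the order is n – r – z.
n–r: (128 + 11)/1200 = 0.1158; r–z: (213 + 11)/1200 = 0.1867.
Expected DCO frequency = 0.1158 × 0.1867 ≈ 0.02162; observed = 11/1200 ≈ 0.00917.
Coefficient of coincidence = 0.00917/0.02162 ≈ 0.42.

0.42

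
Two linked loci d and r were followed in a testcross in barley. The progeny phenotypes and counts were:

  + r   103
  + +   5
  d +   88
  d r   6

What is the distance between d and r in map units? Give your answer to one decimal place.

The two most frequent classes, + r (103) and d + (88), are the parental types, so the F1 was + r / d +.
The recombinant classes are + + and d r: 5 + 6 = 11.
Recombination frequency = 11/202 = 0.0545 ≈ 5.4%, i.e. 5.4 map units.

5.4 map units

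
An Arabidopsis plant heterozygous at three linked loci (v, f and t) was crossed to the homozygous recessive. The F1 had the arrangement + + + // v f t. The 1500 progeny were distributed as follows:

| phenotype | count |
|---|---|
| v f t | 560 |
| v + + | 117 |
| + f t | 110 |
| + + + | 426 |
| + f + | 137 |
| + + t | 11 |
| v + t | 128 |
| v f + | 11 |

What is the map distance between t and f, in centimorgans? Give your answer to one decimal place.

19.1 centimorgans

The two rarest classes, + + t and v f +, are the double crossovers. Comparing them with the parentals, only the t allele has switched, so t is the middle locus and the order is v – t – f.
Crossovers in the t–f interval produce the single-crossover classes + f + and v + t (137 + 128 = 265) plus the double crossovers (22).
RF(t–f) = (265 + 22) / 1500 = 287/1500 = 0.1913 → 19.1 centimorgans.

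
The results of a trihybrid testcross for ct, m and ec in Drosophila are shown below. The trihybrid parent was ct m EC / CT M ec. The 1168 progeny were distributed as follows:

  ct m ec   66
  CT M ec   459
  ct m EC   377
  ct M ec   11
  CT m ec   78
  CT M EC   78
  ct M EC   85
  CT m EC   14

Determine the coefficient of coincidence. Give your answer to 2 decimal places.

0.92

The two rarest classes, CT m EC and ct M ec, are the double crossovers. Comparing them with the parentals, only the ct allele has switched, so ct is the middle locus and the order is ec – ct – m.
ec–ct: (144 + 25)/1168 = 0.1447; ct–m: (163 + 25)/1168 = 0.1610.
Expected DCO frequency = 0.1447 × 0.1610 ≈ 0.02330; observed = 25/1168 ≈ 0.02140.
Coefficient of coincidence = 0.02140/0.02330 ≈ 0.92.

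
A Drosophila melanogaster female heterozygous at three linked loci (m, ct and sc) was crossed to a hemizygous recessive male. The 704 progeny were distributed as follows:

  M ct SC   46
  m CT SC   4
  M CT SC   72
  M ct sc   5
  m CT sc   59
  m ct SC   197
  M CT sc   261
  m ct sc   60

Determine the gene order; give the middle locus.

ct

The two most frequent reciprocal classes, m ct SC and M CT sc, are the parental types, so the F1 was m ct SC / M CT sc.
The two rarest classes, m CT SC and M ct sc, are the double crossovers. Comparing them with the parentals, only the ct allele has switched, so ct is the middle locus and the order is sc – ct – m.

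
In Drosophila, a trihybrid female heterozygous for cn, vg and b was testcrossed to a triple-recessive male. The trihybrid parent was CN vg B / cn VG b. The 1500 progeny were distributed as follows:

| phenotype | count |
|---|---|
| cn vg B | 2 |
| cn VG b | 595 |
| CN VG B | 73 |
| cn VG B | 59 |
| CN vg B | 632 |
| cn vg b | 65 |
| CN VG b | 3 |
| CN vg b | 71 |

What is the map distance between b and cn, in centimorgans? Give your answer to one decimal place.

The two rarest classes, cn vg B and CN VG b, are the double crossovers. Comparing them with the parentals, only the cn allele has switched, so cn is the middle locus and the order is vg – cn – b.
Crossovers in the cn–b interval produce the single-crossover classes CN vg b and cn VG B (71 + 59 = 130) plus the double crossovers (5).
RF(cn–b) = (130 + 5) / 1500 = 135/1500 = 0.0900 → 9.0 centimorgans.

9.0 centimorgans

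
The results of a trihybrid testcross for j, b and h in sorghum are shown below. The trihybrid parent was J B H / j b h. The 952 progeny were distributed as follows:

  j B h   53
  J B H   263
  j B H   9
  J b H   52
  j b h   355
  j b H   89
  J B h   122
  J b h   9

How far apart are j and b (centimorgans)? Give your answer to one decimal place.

12.9 centimorgans

The two rarest classes, j B H and J b h, are the double crossovers. Comparing them with the parentals, only the j allele has switched, so j is the middle locus and the order is h – j – b.
Crossovers in the j–b interval produce the single-crossover classes J b H and j B h (52 + 53 = 105) plus the double crossovers (18).
RF(j–b) = (105 + 18) / 952 = 123/952 = 0.1292 → 12.9 centimorgans.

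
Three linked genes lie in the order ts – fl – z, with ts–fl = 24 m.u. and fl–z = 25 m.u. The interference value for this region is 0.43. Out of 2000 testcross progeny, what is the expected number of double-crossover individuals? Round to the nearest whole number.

68

Map distances give recombination frequencies of 0.240 and 0.250 for the two intervals.
With interference 0.43 (so coincidence = 0.57), expected double-crossover frequency = 0.240 × 0.250 × 0.57 = 0.03420.
Expected number = 0.03420 × 2000 = 68.40 ≈ 68.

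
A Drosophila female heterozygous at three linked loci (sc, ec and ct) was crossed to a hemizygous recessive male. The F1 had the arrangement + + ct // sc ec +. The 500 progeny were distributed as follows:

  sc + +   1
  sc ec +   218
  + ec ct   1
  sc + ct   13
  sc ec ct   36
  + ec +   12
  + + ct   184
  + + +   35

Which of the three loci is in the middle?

The two rarest classes, + ec ct and sc + +, are the double crossovers. Comparing them with the parentals, only the ec allele has switched, so ec is the middle locus and the order is sc – ec – ct.

ec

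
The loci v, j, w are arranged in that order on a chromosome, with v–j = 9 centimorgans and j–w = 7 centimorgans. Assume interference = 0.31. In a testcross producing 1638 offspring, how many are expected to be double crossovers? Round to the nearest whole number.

7

Map distances give recombination frequencies of 0.090 and 0.070 for the two intervals.
With interference 0.31 (so coincidence = 0.69), expected double-crossover frequency = 0.090 × 0.070 × 0.69 = 0.00435.
Expected number = 0.00435 × 1638 = 7.12 ≈ 7.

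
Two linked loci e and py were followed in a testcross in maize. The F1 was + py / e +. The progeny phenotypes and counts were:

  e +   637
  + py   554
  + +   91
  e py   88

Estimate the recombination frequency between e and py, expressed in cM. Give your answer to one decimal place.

The recombinant classes are + + and e py: 91 + 88 = 179.
Recombination frequency = 179/1370 = 0.1307 ≈ 13.1%, i.e. 13.1 cM.

13.1 cM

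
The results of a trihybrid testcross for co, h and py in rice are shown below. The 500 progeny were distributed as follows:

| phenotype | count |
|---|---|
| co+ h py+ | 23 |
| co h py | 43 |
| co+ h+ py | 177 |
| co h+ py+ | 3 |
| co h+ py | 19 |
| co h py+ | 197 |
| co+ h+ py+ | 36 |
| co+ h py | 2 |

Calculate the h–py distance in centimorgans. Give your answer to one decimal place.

16.8 centimorgans

The two most frequent reciprocal classes, co+ h+ py and co h py+, are the parental types, so the F1 was co+ h+ py / co h py+.
The two rarest classes, co+ h py and co h+ py+, are the double crossovers. Comparing them with the parentals, only the h allele has switched, so h is the middle locus and the order is py – h – co.
Crossovers in the py–h interval produce the single-crossover classes co+ h+ py+ and co h py (36 + 43 = 79) plus the double crossovers (5).
RF(py–h) = (79 + 5) / 500 = 84/500 = 0.1680 → 16.8 centimorgans.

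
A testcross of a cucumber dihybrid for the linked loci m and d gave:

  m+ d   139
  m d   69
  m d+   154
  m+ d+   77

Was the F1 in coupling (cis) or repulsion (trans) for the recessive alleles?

The two most frequent classes are m+ d (139) and m d+ (154); these are the parental (non-recombinant) types.
So the F1 carried m+ d on one chromosome and m d+ on the other — the recessive alleles are on opposite chromosomes (trans / repulsion).

trans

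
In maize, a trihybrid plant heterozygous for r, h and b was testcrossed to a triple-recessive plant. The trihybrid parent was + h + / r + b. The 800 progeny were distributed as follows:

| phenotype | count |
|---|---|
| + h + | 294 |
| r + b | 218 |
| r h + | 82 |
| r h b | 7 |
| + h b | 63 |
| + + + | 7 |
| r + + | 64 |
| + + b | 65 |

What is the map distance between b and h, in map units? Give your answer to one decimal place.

17.6 map units

The two rarest classes, + + + and r h b, are the double crossovers. Comparing them with the parentals, only the h allele has switched, so h is the middle locus and the order is r – h – b.
Crossovers in the h–b interval produce the single-crossover classes + h b and r + + (63 + 64 = 127) plus the double crossovers (14).
RF(h–b) = (127 + 14) / 800 = 141/800 = 0.1762 → 17.6 map units.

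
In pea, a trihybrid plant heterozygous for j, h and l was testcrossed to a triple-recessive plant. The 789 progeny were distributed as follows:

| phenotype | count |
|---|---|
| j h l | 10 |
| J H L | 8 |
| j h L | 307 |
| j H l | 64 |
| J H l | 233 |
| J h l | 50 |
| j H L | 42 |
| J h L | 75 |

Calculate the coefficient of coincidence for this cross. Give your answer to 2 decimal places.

0.82

The two most frequent reciprocal classes, j h L and J H l, are the parental types, so the F1 was j h L / J H l.
The two rarest classes, j h l and J H L, are the double crossovers. Comparing them with the parentals, only the l allele has switched, so l is the middle locus and the order is h – l – j.
h–l: (92 + 18)/789 = 0.1394; l–j: (139 + 18)/789 = 0.1990.
Expected DCO frequency = 0.1394 × 0.1990 ≈ 0.02774; observed = 18/789 ≈ 0.02281.
Coefficient of coincidence = 0.02281/0.02774 ≈ 0.82.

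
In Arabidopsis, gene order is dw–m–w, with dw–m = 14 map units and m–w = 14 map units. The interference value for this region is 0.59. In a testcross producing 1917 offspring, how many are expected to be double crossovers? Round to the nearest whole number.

Map distances give recombination frequencies of 0.140 and 0.140 for the two intervals.
With interference 0.59 (so coincidence = 0.41), expected double-crossover frequency = 0.140 × 0.140 × 0.41 = 0.00804.
Expected number = 0.00804 × 1917 = 15.41 ≈ 15.

15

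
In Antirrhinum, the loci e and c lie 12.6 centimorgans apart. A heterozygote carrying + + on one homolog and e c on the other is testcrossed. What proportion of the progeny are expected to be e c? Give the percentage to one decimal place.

43.7%

A map distance of 12.6 centimorgans corresponds to a recombination frequency of 0.126.
The F1 is + + / e c, so e c is a parental gamete class with expected frequency (1 − r)/2 = 0.874/2 = 0.4370.
That is 0.4370 = 43.7% of the progeny.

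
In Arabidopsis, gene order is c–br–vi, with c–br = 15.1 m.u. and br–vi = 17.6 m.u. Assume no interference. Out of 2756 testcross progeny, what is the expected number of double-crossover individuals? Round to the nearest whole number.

Map distances give recombination frequencies of 0.151 and 0.176 for the two intervals.
With no interference, expected double-crossover frequency = 0.151 × 0.176 = 0.02658.
Expected number = 0.02658 × 2756 = 73.24 ≈ 73.

73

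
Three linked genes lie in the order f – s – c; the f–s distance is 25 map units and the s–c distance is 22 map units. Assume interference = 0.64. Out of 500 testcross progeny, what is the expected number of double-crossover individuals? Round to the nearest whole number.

10

Map distances give recombination frequencies of 0.250 and 0.220 for the two intervals.
With interference 0.64 (so coincidence = 0.36), expected double-crossover frequency = 0.250 × 0.220 × 0.36 = 0.01980.
Expected number = 0.01980 × 500 = 9.90 ≈ 10.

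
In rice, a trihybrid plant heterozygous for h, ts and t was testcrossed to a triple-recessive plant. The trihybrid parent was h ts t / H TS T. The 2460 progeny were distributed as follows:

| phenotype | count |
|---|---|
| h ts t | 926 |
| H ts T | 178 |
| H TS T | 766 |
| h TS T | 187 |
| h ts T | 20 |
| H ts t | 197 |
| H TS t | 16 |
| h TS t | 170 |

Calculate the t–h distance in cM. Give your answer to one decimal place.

The two rarest classes, h ts T and H TS t, are the double crossovers. Comparing them with the parentals, only the t allele has switched, so t is the middle locus and the order is h – t – ts.
Crossovers in the h–t interval produce the single-crossover classes H ts t and h TS T (197 + 187 = 384) plus the double crossovers (36).
RF(h–t) = (384 + 36) / 2460 = 420/2460 = 0.1707 → 17.1 cM.

17.1 cM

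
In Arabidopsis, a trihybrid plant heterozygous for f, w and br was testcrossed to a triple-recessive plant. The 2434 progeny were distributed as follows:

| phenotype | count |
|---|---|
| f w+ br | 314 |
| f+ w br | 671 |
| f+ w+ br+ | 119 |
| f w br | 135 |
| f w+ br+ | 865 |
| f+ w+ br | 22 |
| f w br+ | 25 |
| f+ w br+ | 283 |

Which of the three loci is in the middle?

The two most frequent reciprocal classes, f w+ br+ and f+ w br, are the parental types, so the F1 was f w+ br+ / f+ w br.
The two rarest classes, f w br+ and f+ w+ br, are the double crossovers. Comparing them with the parentals, only the w allele has switched, so w is the middle locus and the order is f – w – br.

w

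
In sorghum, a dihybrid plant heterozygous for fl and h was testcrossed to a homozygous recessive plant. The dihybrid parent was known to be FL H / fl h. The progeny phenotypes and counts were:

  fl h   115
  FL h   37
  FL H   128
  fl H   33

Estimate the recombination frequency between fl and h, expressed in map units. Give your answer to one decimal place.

22.4 map units

The recombinant classes are FL h and fl H: 37 + 33 = 70.
Recombination frequency = 70/313 = 0.2236 ≈ 22.4%, i.e. 22.4 map units.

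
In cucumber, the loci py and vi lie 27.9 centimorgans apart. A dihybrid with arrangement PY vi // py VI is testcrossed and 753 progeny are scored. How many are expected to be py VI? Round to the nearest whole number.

A map distance of 27.9 centimorgans corresponds to a recombination frequency of 0.279.
The F1 is PY vi / py VI, so py VI is a parental gamete class with expected frequency (1 − r)/2 = 0.721/2 = 0.3605.
Expected number = 0.3605 × 753 = 271.46 ≈ 271.

271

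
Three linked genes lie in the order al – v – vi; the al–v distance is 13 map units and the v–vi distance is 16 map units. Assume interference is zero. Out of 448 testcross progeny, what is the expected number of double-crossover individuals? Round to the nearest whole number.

Map distances give recombination frequencies of 0.130 and 0.160 for the two intervals.
With no interference, expected double-crossover frequency = 0.130 × 0.160 = 0.02080.
Expected number = 0.02080 × 448 = 9.32 ≈ 9.

9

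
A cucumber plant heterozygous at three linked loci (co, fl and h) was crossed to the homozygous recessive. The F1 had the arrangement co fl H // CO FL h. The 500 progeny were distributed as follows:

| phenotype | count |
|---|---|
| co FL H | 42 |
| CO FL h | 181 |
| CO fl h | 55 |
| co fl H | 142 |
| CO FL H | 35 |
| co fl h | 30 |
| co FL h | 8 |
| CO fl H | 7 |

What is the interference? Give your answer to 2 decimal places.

0.16

The two rarest classes, CO fl H and co FL h, are the double crossovers. Comparing them with the parentals, only the co allele has switched, so co is the middle locus and the order is h – co – fl.
h–co: (65 + 15)/500 = 0.1600; co–fl: (97 + 15)/500 = 0.2240.
Expected DCO frequency = 0.1600 × 0.2240 ≈ 0.03584; observed = 15/500 ≈ 0.03000.
Coefficient of coincidence = 0.03000/0.03584 ≈ 0.84; interference = 1 − 0.84 = 0.16.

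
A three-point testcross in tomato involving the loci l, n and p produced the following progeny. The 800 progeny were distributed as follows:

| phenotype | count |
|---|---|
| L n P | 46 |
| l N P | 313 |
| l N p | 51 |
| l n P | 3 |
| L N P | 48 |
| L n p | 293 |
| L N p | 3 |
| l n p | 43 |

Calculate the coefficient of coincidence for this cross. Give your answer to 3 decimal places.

The two most frequent reciprocal classes, l N P and L n p, are the parental types, so the F1 was l N P / L n p.
The two rarest classes, l n P and L N p, are the double crossovers. Comparing them with the parentals, only the n allele has switched, so n is the middle locus and the order is p – n – l.
p–n: (97 + 6)/800 = 0.1288; n–l: (91 + 6)/800 = 0.1212.
Expected DCO frequency = 0.1288 × 0.1212 ≈ 0.01561; observed = 6/800 ≈ 0.00750.
Coefficient of coincidence = 0.00750/0.01561 ≈ 0.480.

0.480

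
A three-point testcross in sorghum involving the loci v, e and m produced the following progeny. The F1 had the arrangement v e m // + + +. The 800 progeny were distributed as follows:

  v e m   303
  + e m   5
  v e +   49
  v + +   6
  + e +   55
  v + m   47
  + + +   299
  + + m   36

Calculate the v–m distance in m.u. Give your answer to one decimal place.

The two rarest classes, + e m and v + +, are the double crossovers. Comparing them with the parentals, only the v allele has switched, so v is the middle locus and the order is e – v – m.
Crossovers in the v–m interval produce the single-crossover classes v e + and + + m (49 + 36 = 85) plus the double crossovers (11).
RF(v–m) = (85 + 11) / 800 = 96/800 = 0.1200 → 12.0 m.u.

12.0 m.u.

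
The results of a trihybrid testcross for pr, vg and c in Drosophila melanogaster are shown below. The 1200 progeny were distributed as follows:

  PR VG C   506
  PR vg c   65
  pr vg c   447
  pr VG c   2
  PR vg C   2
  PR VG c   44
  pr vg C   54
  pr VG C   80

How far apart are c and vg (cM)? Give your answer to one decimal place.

The two most frequent reciprocal classes, pr vg c and PR VG C, are the parental types, so the F1 was pr vg c / PR VG C.
The two rarest classes, pr VG c and PR vg C, are the double crossovers. Comparing them with the parentals, only the vg allele has switched, so vg is the middle locus and the order is c – vg – pr.
Crossovers in the c–vg interval produce the single-crossover classes pr vg C and PR VG c (54 + 44 = 98) plus the double crossovers (4).
RF(c–vg) = (98 + 4) / 1200 = 102/1200 = 0.0850 → 8.5 cM.

8.5 cM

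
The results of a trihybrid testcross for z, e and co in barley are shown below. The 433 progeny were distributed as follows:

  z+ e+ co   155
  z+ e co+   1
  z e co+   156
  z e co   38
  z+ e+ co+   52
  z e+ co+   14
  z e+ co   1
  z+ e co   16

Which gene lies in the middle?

The two most frequent reciprocal classes, z+ e+ co and z e co+, are the parental types, so the F1 was z+ e+ co / z e co+.
The two rarest classes, z e+ co and z+ e co+, are the double crossovers. Comparing them with the parentals, only the z allele has switched, so z is the middle locus and the order is e – z – co.

z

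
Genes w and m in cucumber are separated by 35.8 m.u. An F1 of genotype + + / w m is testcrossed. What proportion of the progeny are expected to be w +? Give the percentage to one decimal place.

17.9%

A map distance of 35.8 m.u. corresponds to a recombination frequency of 0.358.
The F1 is + + / w m, so w + is a recombinant gamete class with expected frequency r/2 = 0.358/2 = 0.1790.
That is 0.1790 = 17.9% of the progeny.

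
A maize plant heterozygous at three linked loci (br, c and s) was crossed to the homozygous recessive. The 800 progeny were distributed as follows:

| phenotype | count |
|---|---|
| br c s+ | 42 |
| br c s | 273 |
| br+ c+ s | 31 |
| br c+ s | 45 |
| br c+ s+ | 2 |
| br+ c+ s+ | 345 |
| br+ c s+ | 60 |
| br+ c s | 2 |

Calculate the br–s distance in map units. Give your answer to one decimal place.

The two most frequent reciprocal classes, br c s and br+ c+ s+, are the parental types, so the F1 was br c s / br+ c+ s+.
The two rarest classes, br+ c s and br c+ s+, are the double crossovers. Comparing them with the parentals, only the br allele has switched, so br is the middle locus and the order is s – br – c.
Crossovers in the s–br interval produce the single-crossover classes br c s+ and br+ c+ s (42 + 31 = 73) plus the double crossovers (4).
RF(s–br) = (73 + 4) / 800 = 77/800 = 0.0963 → 9.6 map units.

9.6 map units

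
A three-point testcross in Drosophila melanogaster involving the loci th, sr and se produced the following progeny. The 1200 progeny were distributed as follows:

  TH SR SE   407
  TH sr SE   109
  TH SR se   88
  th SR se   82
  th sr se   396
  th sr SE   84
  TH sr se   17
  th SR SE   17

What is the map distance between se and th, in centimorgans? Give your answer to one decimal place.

17.2 centimorgans

The two most frequent reciprocal classes, TH SR SE and th sr se, are the parental types, so the F1 was TH SR SE / th sr se.
The two rarest classes, th SR SE and TH sr se, are the double crossovers. Comparing them with the parentals, only the th allele has switched, so th is the middle locus and the order is sr – th – se.
Crossovers in the th–se interval produce the single-crossover classes TH SR se and th sr SE (88 + 84 = 172) plus the double crossovers (34).
RF(th–se) = (172 + 34) / 1200 = 206/1200 = 0.1717 → 17.2 centimorgans.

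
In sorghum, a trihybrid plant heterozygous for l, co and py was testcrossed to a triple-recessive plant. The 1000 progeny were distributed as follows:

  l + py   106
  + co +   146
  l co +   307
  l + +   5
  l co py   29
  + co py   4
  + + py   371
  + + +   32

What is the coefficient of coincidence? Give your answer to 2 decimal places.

0.49

The two most frequent reciprocal classes, l co + and + + py, are the parental types, so the F1 was l co + / + + py.
The two rarest classes, l + + and + co py, are the double crossovers. Comparing them with the parentals, only the co allele has switched, so co is the middle locus and the order is py – co – l.
py–co: (61 + 9)/1000 = 0.0700; co–l: (252 + 9)/1000 = 0.2610.
Expected DCO frequency = 0.0700 × 0.2610 ≈ 0.01827; observed = 9/1000 ≈ 0.00900.
Coefficient of coincidence = 0.00900/0.01827 ≈ 0.49.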